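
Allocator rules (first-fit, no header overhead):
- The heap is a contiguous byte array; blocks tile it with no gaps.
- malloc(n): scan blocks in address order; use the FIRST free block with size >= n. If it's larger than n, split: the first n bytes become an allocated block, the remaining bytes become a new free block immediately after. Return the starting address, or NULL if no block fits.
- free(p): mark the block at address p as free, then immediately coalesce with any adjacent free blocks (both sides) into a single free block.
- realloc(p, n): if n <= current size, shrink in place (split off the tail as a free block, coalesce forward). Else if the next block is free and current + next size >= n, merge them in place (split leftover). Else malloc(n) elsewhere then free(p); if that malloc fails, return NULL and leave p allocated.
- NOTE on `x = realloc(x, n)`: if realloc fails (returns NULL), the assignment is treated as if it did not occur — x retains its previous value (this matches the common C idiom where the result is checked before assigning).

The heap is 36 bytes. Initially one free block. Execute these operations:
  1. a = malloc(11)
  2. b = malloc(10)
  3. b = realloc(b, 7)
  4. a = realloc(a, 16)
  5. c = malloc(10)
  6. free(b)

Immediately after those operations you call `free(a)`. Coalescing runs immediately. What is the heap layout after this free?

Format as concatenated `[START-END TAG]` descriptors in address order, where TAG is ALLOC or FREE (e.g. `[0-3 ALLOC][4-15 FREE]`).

Answer: [0-9 ALLOC][10-35 FREE]

Derivation:
Op 1: a = malloc(11) -> a = 0; heap: [0-10 ALLOC][11-35 FREE]
Op 2: b = malloc(10) -> b = 11; heap: [0-10 ALLOC][11-20 ALLOC][21-35 FREE]
Op 3: b = realloc(b, 7) -> b = 11; heap: [0-10 ALLOC][11-17 ALLOC][18-35 FREE]
Op 4: a = realloc(a, 16) -> a = 18; heap: [0-10 FREE][11-17 ALLOC][18-33 ALLOC][34-35 FREE]
Op 5: c = malloc(10) -> c = 0; heap: [0-9 ALLOC][10-10 FREE][11-17 ALLOC][18-33 ALLOC][34-35 FREE]
Op 6: free(b) -> (freed b); heap: [0-9 ALLOC][10-17 FREE][18-33 ALLOC][34-35 FREE]
free(a): a = 18 -> block [18-33 ALLOC]; mark free, coalesce with adjacent free neighbors -> [0-9 ALLOC][10-35 FREE]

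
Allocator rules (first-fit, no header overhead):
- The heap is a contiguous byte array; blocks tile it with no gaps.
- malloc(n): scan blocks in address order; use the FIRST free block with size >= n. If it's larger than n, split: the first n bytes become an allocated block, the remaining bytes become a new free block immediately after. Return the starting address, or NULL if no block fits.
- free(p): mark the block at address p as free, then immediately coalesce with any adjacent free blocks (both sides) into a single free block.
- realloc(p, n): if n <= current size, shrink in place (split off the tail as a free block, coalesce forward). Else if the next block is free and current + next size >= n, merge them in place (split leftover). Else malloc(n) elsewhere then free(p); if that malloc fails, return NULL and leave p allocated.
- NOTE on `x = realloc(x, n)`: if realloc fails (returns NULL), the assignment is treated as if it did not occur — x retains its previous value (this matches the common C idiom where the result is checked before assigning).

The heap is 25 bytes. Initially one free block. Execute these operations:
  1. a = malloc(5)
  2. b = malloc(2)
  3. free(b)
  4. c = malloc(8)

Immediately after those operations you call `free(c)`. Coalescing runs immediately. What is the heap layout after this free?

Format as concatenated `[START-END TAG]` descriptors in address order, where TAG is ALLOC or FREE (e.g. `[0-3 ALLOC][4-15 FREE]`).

Op 1: a = malloc(5) -> a = 0; heap: [0-4 ALLOC][5-24 FREE]
Op 2: b = malloc(2) -> b = 5; heap: [0-4 ALLOC][5-6 ALLOC][7-24 FREE]
Op 3: free(b) -> (freed b); heap: [0-4 ALLOC][5-24 FREE]
Op 4: c = malloc(8) -> c = 5; heap: [0-4 ALLOC][5-12 ALLOC][13-24 FREE]
free(c): c = 5 -> block [5-12 ALLOC]; mark free, coalesce with adjacent free neighbors -> [0-4 ALLOC][5-24 FREE]

Answer: [0-4 ALLOC][5-24 FREE]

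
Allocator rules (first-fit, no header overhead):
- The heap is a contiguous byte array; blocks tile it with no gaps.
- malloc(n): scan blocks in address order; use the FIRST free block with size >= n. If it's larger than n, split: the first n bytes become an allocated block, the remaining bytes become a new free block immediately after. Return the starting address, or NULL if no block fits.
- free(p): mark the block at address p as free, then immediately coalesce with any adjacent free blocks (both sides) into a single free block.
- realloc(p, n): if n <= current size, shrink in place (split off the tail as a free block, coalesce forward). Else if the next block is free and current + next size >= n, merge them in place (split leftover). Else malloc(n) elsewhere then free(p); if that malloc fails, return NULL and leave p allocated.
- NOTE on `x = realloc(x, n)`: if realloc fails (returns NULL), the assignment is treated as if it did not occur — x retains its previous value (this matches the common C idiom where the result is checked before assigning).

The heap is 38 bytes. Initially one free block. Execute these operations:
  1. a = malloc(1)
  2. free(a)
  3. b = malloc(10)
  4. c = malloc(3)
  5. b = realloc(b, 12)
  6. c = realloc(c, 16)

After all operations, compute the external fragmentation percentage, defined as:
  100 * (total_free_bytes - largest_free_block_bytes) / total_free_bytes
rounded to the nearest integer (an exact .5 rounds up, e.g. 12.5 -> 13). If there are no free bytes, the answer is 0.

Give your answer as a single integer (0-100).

Op 1: a = malloc(1) -> a = 0; heap: [0-0 ALLOC][1-37 FREE]
Op 2: free(a) -> (freed a); heap: [0-37 FREE]
Op 3: b = malloc(10) -> b = 0; heap: [0-9 ALLOC][10-37 FREE]
Op 4: c = malloc(3) -> c = 10; heap: [0-9 ALLOC][10-12 ALLOC][13-37 FREE]
Op 5: b = realloc(b, 12) -> b = 13; heap: [0-9 FREE][10-12 ALLOC][13-24 ALLOC][25-37 FREE]
Op 6: c = realloc(c, 16) -> NULL (c unchanged); heap: [0-9 FREE][10-12 ALLOC][13-24 ALLOC][25-37 FREE]
Free blocks: [10 13] total_free=23 largest=13 -> 100*(23-13)/23 = 1000/23 ≈ 43.478 -> rounds to 43

Answer: 43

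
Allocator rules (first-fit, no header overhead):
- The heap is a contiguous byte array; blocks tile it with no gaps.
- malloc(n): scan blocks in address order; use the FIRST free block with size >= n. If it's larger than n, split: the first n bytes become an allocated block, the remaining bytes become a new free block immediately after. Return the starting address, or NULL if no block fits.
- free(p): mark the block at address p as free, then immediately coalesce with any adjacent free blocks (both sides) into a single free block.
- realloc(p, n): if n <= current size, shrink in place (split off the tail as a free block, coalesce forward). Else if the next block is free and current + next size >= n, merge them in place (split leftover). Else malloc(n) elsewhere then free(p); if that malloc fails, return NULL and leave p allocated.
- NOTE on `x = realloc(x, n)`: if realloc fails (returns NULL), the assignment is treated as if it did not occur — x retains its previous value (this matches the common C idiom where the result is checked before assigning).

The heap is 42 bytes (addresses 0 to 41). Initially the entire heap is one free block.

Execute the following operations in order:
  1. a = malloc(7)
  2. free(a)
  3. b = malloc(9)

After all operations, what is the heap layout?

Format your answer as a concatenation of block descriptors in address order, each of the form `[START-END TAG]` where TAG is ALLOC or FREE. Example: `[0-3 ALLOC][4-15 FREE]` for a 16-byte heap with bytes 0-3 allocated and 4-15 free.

Answer: [0-8 ALLOC][9-41 FREE]

Derivation:
Op 1: a = malloc(7) -> a = 0; heap: [0-6 ALLOC][7-41 FREE]
Op 2: free(a) -> (freed a); heap: [0-41 FREE]
Op 3: b = malloc(9) -> b = 0; heap: [0-8 ALLOC][9-41 FREE]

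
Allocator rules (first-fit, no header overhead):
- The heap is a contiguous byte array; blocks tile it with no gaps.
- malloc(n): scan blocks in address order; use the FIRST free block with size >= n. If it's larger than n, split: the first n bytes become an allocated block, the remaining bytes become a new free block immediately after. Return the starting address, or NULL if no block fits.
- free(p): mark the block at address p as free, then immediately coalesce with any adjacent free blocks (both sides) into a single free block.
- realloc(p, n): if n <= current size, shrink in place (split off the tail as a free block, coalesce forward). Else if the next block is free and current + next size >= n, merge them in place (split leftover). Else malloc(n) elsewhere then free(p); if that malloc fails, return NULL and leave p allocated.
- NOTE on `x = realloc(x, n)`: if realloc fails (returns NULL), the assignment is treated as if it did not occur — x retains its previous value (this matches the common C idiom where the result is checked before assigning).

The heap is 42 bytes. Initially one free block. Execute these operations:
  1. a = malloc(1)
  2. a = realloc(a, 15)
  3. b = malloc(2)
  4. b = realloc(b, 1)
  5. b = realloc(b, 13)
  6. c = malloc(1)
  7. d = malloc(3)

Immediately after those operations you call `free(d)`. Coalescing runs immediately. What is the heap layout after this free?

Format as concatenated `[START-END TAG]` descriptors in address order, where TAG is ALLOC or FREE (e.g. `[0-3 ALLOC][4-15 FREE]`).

Op 1: a = malloc(1) -> a = 0; heap: [0-0 ALLOC][1-41 FREE]
Op 2: a = realloc(a, 15) -> a = 0; heap: [0-14 ALLOC][15-41 FREE]
Op 3: b = malloc(2) -> b = 15; heap: [0-14 ALLOC][15-16 ALLOC][17-41 FREE]
Op 4: b = realloc(b, 1) -> b = 15; heap: [0-14 ALLOC][15-15 ALLOC][16-41 FREE]
Op 5: b = realloc(b, 13) -> b = 15; heap: [0-14 ALLOC][15-27 ALLOC][28-41 FREE]
Op 6: c = malloc(1) -> c = 28; heap: [0-14 ALLOC][15-27 ALLOC][28-28 ALLOC][29-41 FREE]
Op 7: d = malloc(3) -> d = 29; heap: [0-14 ALLOC][15-27 ALLOC][28-28 ALLOC][29-31 ALLOC][32-41 FREE]
free(d): d = 29 -> block [29-31 ALLOC]; mark free, coalesce with adjacent free neighbors -> [0-14 ALLOC][15-27 ALLOC][28-28 ALLOC][29-41 FREE]

Answer: [0-14 ALLOC][15-27 ALLOC][28-28 ALLOC][29-41 FREE]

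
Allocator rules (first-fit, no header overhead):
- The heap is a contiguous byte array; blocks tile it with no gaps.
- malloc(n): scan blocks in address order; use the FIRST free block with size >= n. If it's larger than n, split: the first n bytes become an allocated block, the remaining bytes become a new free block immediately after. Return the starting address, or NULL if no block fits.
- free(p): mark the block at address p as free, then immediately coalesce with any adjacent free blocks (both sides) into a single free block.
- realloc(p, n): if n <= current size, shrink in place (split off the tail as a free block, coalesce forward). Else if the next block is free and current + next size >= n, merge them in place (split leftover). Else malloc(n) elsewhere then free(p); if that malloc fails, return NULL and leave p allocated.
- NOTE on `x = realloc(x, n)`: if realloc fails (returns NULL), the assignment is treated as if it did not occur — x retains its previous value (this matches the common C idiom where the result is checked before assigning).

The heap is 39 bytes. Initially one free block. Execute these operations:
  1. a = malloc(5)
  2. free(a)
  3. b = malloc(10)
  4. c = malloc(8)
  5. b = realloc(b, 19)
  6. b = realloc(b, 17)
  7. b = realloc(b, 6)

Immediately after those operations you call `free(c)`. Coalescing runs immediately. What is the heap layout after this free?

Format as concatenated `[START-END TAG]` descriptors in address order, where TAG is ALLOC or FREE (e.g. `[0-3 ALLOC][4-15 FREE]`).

Answer: [0-17 FREE][18-23 ALLOC][24-38 FREE]

Derivation:
Op 1: a = malloc(5) -> a = 0; heap: [0-4 ALLOC][5-38 FREE]
Op 2: free(a) -> (freed a); heap: [0-38 FREE]
Op 3: b = malloc(10) -> b = 0; heap: [0-9 ALLOC][10-38 FREE]
Op 4: c = malloc(8) -> c = 10; heap: [0-9 ALLOC][10-17 ALLOC][18-38 FREE]
Op 5: b = realloc(b, 19) -> b = 18; heap: [0-9 FREE][10-17 ALLOC][18-36 ALLOC][37-38 FREE]
Op 6: b = realloc(b, 17) -> b = 18; heap: [0-9 FREE][10-17 ALLOC][18-34 ALLOC][35-38 FREE]
Op 7: b = realloc(b, 6) -> b = 18; heap: [0-9 FREE][10-17 ALLOC][18-23 ALLOC][24-38 FREE]
free(c): c = 10 -> block [10-17 ALLOC]; mark free, coalesce with adjacent free neighbors -> [0-17 FREE][18-23 ALLOC][24-38 FREE]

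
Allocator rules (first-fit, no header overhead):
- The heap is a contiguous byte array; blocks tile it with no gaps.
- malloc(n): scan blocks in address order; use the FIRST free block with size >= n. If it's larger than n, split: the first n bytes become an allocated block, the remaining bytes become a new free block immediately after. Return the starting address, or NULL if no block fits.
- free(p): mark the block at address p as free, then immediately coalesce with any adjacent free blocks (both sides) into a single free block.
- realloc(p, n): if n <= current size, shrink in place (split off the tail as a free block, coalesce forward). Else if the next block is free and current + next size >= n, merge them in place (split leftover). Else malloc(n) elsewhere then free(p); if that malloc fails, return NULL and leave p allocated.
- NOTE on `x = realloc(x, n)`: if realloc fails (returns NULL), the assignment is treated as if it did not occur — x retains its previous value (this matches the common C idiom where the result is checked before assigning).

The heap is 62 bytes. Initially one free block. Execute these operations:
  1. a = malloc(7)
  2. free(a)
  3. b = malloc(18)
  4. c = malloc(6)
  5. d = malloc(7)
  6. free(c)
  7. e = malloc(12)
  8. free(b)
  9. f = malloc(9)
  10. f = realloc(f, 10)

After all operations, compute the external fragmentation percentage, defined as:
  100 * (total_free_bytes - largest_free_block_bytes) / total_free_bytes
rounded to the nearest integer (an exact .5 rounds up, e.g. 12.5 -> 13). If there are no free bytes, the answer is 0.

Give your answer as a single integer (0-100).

Answer: 42

Derivation:
Op 1: a = malloc(7) -> a = 0; heap: [0-6 ALLOC][7-61 FREE]
Op 2: free(a) -> (freed a); heap: [0-61 FREE]
Op 3: b = malloc(18) -> b = 0; heap: [0-17 ALLOC][18-61 FREE]
Op 4: c = malloc(6) -> c = 18; heap: [0-17 ALLOC][18-23 ALLOC][24-61 FREE]
Op 5: d = malloc(7) -> d = 24; heap: [0-17 ALLOC][18-23 ALLOC][24-30 ALLOC][31-61 FREE]
Op 6: free(c) -> (freed c); heap: [0-17 ALLOC][18-23 FREE][24-30 ALLOC][31-61 FREE]
Op 7: e = malloc(12) -> e = 31; heap: [0-17 ALLOC][18-23 FREE][24-30 ALLOC][31-42 ALLOC][43-61 FREE]
Op 8: free(b) -> (freed b); heap: [0-23 FREE][24-30 ALLOC][31-42 ALLOC][43-61 FREE]
Op 9: f = malloc(9) -> f = 0; heap: [0-8 ALLOC][9-23 FREE][24-30 ALLOC][31-42 ALLOC][43-61 FREE]
Op 10: f = realloc(f, 10) -> f = 0; heap: [0-9 ALLOC][10-23 FREE][24-30 ALLOC][31-42 ALLOC][43-61 FREE]
Free blocks: [14 19] total_free=33 largest=19 -> 100*(33-19)/33 = 1400/33 ≈ 42.424 -> rounds to 42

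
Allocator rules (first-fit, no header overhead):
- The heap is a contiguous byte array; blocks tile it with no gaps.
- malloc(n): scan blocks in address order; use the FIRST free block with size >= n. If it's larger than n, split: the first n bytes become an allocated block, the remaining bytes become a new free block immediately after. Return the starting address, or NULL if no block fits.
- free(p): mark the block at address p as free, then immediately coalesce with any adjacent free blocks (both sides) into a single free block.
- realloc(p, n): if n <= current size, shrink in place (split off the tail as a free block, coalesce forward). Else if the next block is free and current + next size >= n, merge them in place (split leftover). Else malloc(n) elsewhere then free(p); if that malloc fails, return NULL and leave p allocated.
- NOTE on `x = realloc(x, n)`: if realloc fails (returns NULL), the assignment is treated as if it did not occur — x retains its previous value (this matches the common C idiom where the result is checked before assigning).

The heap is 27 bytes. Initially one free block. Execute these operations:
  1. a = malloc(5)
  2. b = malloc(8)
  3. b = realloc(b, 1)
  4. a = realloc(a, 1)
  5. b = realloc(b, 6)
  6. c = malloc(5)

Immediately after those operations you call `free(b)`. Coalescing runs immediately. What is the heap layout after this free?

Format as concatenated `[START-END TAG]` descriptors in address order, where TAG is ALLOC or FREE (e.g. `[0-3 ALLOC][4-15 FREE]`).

Op 1: a = malloc(5) -> a = 0; heap: [0-4 ALLOC][5-26 FREE]
Op 2: b = malloc(8) -> b = 5; heap: [0-4 ALLOC][5-12 ALLOC][13-26 FREE]
Op 3: b = realloc(b, 1) -> b = 5; heap: [0-4 ALLOC][5-5 ALLOC][6-26 FREE]
Op 4: a = realloc(a, 1) -> a = 0; heap: [0-0 ALLOC][1-4 FREE][5-5 ALLOC][6-26 FREE]
Op 5: b = realloc(b, 6) -> b = 5; heap: [0-0 ALLOC][1-4 FREE][5-10 ALLOC][11-26 FREE]
Op 6: c = malloc(5) -> c = 11; heap: [0-0 ALLOC][1-4 FREE][5-10 ALLOC][11-15 ALLOC][16-26 FREE]
free(b): b = 5 -> block [5-10 ALLOC]; mark free, coalesce with adjacent free neighbors -> [0-0 ALLOC][1-10 FREE][11-15 ALLOC][16-26 FREE]

Answer: [0-0 ALLOC][1-10 FREE][11-15 ALLOC][16-26 FREE]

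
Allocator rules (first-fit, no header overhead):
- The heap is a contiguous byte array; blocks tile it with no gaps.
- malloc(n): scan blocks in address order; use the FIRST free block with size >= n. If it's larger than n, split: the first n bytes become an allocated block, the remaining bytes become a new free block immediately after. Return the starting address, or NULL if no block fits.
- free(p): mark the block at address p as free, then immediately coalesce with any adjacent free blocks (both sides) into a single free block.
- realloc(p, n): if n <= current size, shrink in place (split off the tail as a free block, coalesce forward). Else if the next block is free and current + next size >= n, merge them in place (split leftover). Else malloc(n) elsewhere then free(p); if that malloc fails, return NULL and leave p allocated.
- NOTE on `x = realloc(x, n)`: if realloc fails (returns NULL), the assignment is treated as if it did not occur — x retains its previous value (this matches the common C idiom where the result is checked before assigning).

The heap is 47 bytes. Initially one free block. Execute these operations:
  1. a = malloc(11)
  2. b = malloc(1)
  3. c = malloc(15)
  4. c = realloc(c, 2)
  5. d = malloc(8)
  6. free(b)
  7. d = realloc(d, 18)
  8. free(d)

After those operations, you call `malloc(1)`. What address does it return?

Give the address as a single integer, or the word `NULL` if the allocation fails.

Op 1: a = malloc(11) -> a = 0; heap: [0-10 ALLOC][11-46 FREE]
Op 2: b = malloc(1) -> b = 11; heap: [0-10 ALLOC][11-11 ALLOC][12-46 FREE]
Op 3: c = malloc(15) -> c = 12; heap: [0-10 ALLOC][11-11 ALLOC][12-26 ALLOC][27-46 FREE]
Op 4: c = realloc(c, 2) -> c = 12; heap: [0-10 ALLOC][11-11 ALLOC][12-13 ALLOC][14-46 FREE]
Op 5: d = malloc(8) -> d = 14; heap: [0-10 ALLOC][11-11 ALLOC][12-13 ALLOC][14-21 ALLOC][22-46 FREE]
Op 6: free(b) -> (freed b); heap: [0-10 ALLOC][11-11 FREE][12-13 ALLOC][14-21 ALLOC][22-46 FREE]
Op 7: d = realloc(d, 18) -> d = 14; heap: [0-10 ALLOC][11-11 FREE][12-13 ALLOC][14-31 ALLOC][32-46 FREE]
Op 8: free(d) -> (freed d); heap: [0-10 ALLOC][11-11 FREE][12-13 ALLOC][14-46 FREE]
malloc(1): first-fit scan over [0-10 ALLOC][11-11 FREE][12-13 ALLOC][14-46 FREE] -> 11

Answer: 11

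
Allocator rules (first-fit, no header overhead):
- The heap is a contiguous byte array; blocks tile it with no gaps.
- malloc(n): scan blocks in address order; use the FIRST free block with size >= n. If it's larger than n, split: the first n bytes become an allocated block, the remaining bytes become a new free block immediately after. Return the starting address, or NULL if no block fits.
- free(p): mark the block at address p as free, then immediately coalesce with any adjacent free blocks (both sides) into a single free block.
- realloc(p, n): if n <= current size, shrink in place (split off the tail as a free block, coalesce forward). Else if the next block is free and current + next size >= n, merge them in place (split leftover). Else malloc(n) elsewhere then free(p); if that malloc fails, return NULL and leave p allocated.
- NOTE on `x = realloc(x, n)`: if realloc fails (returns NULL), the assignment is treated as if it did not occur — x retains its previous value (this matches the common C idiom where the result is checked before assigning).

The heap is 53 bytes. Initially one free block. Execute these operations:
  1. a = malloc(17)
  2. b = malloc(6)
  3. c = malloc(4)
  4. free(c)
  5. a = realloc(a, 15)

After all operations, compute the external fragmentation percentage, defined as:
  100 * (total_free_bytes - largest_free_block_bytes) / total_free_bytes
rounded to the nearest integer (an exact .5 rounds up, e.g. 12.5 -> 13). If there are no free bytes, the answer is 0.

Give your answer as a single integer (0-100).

Op 1: a = malloc(17) -> a = 0; heap: [0-16 ALLOC][17-52 FREE]
Op 2: b = malloc(6) -> b = 17; heap: [0-16 ALLOC][17-22 ALLOC][23-52 FREE]
Op 3: c = malloc(4) -> c = 23; heap: [0-16 ALLOC][17-22 ALLOC][23-26 ALLOC][27-52 FREE]
Op 4: free(c) -> (freed c); heap: [0-16 ALLOC][17-22 ALLOC][23-52 FREE]
Op 5: a = realloc(a, 15) -> a = 0; heap: [0-14 ALLOC][15-16 FREE][17-22 ALLOC][23-52 FREE]
Free blocks: [2 30] total_free=32 largest=30 -> 100*(32-30)/32 = 200/32 = 6.25 -> rounds to 6

Answer: 6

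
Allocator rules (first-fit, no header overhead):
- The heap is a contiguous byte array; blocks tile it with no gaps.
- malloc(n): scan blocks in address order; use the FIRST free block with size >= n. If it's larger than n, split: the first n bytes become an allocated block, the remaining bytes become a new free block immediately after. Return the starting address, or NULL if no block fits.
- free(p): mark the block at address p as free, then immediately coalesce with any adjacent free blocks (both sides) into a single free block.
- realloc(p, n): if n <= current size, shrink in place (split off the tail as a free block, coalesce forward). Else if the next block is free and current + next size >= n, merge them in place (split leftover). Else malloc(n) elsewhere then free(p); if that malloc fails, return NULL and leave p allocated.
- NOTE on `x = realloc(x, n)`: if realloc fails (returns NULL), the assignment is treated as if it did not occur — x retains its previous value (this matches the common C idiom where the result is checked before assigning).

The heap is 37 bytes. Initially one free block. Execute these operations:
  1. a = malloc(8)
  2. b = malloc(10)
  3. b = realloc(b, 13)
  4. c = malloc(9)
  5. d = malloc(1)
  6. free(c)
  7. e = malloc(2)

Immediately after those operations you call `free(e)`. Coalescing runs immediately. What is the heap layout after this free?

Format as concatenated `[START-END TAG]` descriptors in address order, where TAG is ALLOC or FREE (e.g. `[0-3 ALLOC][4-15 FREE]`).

Op 1: a = malloc(8) -> a = 0; heap: [0-7 ALLOC][8-36 FREE]
Op 2: b = malloc(10) -> b = 8; heap: [0-7 ALLOC][8-17 ALLOC][18-36 FREE]
Op 3: b = realloc(b, 13) -> b = 8; heap: [0-7 ALLOC][8-20 ALLOC][21-36 FREE]
Op 4: c = malloc(9) -> c = 21; heap: [0-7 ALLOC][8-20 ALLOC][21-29 ALLOC][30-36 FREE]
Op 5: d = malloc(1) -> d = 30; heap: [0-7 ALLOC][8-20 ALLOC][21-29 ALLOC][30-30 ALLOC][31-36 FREE]
Op 6: free(c) -> (freed c); heap: [0-7 ALLOC][8-20 ALLOC][21-29 FREE][30-30 ALLOC][31-36 FREE]
Op 7: e = malloc(2) -> e = 21; heap: [0-7 ALLOC][8-20 ALLOC][21-22 ALLOC][23-29 FREE][30-30 ALLOC][31-36 FREE]
free(e): e = 21 -> block [21-22 ALLOC]; mark free, coalesce with adjacent free neighbors -> [0-7 ALLOC][8-20 ALLOC][21-29 FREE][30-30 ALLOC][31-36 FREE]

Answer: [0-7 ALLOC][8-20 ALLOC][21-29 FREE][30-30 ALLOC][31-36 FREE]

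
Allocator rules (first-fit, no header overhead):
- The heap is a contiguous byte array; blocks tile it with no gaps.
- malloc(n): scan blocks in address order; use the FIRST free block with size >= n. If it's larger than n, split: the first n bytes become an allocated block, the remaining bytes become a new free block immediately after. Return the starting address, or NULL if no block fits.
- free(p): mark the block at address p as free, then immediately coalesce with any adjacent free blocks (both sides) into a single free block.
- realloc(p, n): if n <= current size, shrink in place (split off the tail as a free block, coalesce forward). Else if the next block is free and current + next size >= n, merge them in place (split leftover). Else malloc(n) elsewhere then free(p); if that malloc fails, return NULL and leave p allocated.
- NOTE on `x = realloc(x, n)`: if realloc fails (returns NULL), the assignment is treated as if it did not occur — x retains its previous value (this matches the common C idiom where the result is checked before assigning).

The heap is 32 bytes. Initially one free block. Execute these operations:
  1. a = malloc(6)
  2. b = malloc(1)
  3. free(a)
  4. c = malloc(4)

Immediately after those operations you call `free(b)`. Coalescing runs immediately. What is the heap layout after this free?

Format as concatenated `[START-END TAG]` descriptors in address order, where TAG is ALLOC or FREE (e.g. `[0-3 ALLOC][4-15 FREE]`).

Answer: [0-3 ALLOC][4-31 FREE]

Derivation:
Op 1: a = malloc(6) -> a = 0; heap: [0-5 ALLOC][6-31 FREE]
Op 2: b = malloc(1) -> b = 6; heap: [0-5 ALLOC][6-6 ALLOC][7-31 FREE]
Op 3: free(a) -> (freed a); heap: [0-5 FREE][6-6 ALLOC][7-31 FREE]
Op 4: c = malloc(4) -> c = 0; heap: [0-3 ALLOC][4-5 FREE][6-6 ALLOC][7-31 FREE]
free(b): b = 6 -> block [6-6 ALLOC]; mark free, coalesce with adjacent free neighbors -> [0-3 ALLOC][4-31 FREE]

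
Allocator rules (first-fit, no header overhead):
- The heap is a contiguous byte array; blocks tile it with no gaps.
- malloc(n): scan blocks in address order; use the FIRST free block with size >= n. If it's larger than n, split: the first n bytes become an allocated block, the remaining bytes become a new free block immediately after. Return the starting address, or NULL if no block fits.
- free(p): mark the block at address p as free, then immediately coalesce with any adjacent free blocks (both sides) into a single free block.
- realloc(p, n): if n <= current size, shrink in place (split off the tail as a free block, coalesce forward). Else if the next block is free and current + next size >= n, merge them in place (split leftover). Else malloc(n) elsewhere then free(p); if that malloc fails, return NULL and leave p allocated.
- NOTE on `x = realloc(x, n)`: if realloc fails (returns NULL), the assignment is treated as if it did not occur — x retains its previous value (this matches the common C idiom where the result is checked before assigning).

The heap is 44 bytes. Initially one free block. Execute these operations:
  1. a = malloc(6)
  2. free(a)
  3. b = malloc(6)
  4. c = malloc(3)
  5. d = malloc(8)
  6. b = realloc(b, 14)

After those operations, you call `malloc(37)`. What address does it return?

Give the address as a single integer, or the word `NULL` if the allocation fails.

Op 1: a = malloc(6) -> a = 0; heap: [0-5 ALLOC][6-43 FREE]
Op 2: free(a) -> (freed a); heap: [0-43 FREE]
Op 3: b = malloc(6) -> b = 0; heap: [0-5 ALLOC][6-43 FREE]
Op 4: c = malloc(3) -> c = 6; heap: [0-5 ALLOC][6-8 ALLOC][9-43 FREE]
Op 5: d = malloc(8) -> d = 9; heap: [0-5 ALLOC][6-8 ALLOC][9-16 ALLOC][17-43 FREE]
Op 6: b = realloc(b, 14) -> b = 17; heap: [0-5 FREE][6-8 ALLOC][9-16 ALLOC][17-30 ALLOC][31-43 FREE]
malloc(37): first-fit scan over [0-5 FREE][6-8 ALLOC][9-16 ALLOC][17-30 ALLOC][31-43 FREE] -> NULL

Answer: NULL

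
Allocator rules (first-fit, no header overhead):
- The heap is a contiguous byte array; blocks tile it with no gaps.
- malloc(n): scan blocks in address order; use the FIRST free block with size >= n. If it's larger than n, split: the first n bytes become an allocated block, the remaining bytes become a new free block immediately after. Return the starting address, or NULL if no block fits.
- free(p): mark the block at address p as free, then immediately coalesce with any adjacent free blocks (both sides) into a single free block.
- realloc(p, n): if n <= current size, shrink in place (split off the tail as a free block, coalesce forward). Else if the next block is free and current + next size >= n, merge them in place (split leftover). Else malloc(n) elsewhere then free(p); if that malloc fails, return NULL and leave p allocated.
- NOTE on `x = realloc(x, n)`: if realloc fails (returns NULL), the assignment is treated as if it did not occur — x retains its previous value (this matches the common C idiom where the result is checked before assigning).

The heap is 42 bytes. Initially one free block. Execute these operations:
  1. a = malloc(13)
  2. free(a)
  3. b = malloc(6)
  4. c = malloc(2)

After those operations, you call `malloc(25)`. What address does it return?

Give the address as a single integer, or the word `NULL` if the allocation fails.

Answer: 8

Derivation:
Op 1: a = malloc(13) -> a = 0; heap: [0-12 ALLOC][13-41 FREE]
Op 2: free(a) -> (freed a); heap: [0-41 FREE]
Op 3: b = malloc(6) -> b = 0; heap: [0-5 ALLOC][6-41 FREE]
Op 4: c = malloc(2) -> c = 6; heap: [0-5 ALLOC][6-7 ALLOC][8-41 FREE]
malloc(25): first-fit scan over [0-5 ALLOC][6-7 ALLOC][8-41 FREE] -> 8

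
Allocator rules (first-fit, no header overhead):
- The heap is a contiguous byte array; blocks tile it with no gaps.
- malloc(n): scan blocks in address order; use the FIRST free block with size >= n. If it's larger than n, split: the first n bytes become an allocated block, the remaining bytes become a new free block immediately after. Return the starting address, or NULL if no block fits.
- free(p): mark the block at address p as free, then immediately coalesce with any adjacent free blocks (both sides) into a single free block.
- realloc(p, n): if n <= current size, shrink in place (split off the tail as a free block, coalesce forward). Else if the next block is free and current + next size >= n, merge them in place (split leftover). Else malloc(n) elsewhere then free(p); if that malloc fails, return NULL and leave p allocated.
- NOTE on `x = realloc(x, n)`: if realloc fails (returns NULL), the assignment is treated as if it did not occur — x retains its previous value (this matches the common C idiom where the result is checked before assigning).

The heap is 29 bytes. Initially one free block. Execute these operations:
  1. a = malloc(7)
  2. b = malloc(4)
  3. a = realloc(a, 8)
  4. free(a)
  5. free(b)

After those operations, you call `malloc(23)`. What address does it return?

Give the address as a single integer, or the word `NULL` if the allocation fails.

Answer: 0

Derivation:
Op 1: a = malloc(7) -> a = 0; heap: [0-6 ALLOC][7-28 FREE]
Op 2: b = malloc(4) -> b = 7; heap: [0-6 ALLOC][7-10 ALLOC][11-28 FREE]
Op 3: a = realloc(a, 8) -> a = 11; heap: [0-6 FREE][7-10 ALLOC][11-18 ALLOC][19-28 FREE]
Op 4: free(a) -> (freed a); heap: [0-6 FREE][7-10 ALLOC][11-28 FREE]
Op 5: free(b) -> (freed b); heap: [0-28 FREE]
malloc(23): first-fit scan over [0-28 FREE] -> 0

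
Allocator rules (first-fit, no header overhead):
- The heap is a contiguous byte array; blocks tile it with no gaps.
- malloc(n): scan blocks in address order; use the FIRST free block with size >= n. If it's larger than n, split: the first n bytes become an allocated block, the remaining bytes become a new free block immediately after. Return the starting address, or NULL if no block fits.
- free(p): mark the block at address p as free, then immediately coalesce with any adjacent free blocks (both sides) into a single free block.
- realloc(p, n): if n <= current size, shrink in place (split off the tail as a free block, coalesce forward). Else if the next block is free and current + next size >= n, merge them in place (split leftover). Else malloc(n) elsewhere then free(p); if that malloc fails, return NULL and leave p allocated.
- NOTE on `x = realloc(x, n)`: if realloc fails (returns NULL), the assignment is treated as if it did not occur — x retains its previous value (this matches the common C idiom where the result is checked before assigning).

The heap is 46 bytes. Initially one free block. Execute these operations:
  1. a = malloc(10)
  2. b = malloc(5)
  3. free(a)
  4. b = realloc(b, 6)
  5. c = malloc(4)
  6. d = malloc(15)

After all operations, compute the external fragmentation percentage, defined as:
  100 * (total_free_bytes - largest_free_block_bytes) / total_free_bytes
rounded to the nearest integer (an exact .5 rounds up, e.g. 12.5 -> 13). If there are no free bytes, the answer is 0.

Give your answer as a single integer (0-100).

Op 1: a = malloc(10) -> a = 0; heap: [0-9 ALLOC][10-45 FREE]
Op 2: b = malloc(5) -> b = 10; heap: [0-9 ALLOC][10-14 ALLOC][15-45 FREE]
Op 3: free(a) -> (freed a); heap: [0-9 FREE][10-14 ALLOC][15-45 FREE]
Op 4: b = realloc(b, 6) -> b = 10; heap: [0-9 FREE][10-15 ALLOC][16-45 FREE]
Op 5: c = malloc(4) -> c = 0; heap: [0-3 ALLOC][4-9 FREE][10-15 ALLOC][16-45 FREE]
Op 6: d = malloc(15) -> d = 16; heap: [0-3 ALLOC][4-9 FREE][10-15 ALLOC][16-30 ALLOC][31-45 FREE]
Free blocks: [6 15] total_free=21 largest=15 -> 100*(21-15)/21 = 600/21 ≈ 28.571 -> rounds to 29

Answer: 29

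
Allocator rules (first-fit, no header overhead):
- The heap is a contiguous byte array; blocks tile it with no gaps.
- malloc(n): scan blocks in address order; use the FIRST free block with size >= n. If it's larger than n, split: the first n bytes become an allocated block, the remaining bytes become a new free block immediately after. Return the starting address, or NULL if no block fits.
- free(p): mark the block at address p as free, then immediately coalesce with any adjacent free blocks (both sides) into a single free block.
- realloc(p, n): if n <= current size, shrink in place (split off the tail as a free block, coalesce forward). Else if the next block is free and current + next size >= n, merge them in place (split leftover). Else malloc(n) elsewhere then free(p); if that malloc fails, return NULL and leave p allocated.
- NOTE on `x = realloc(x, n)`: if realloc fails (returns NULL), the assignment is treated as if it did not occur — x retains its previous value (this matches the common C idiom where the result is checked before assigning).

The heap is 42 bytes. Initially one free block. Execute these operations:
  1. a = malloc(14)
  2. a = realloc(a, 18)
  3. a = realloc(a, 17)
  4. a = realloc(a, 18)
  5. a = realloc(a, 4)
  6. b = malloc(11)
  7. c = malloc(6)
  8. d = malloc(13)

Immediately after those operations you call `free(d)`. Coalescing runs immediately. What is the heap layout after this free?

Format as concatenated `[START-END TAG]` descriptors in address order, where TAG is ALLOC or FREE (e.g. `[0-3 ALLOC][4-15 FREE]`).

Op 1: a = malloc(14) -> a = 0; heap: [0-13 ALLOC][14-41 FREE]
Op 2: a = realloc(a, 18) -> a = 0; heap: [0-17 ALLOC][18-41 FREE]
Op 3: a = realloc(a, 17) -> a = 0; heap: [0-16 ALLOC][17-41 FREE]
Op 4: a = realloc(a, 18) -> a = 0; heap: [0-17 ALLOC][18-41 FREE]
Op 5: a = realloc(a, 4) -> a = 0; heap: [0-3 ALLOC][4-41 FREE]
Op 6: b = malloc(11) -> b = 4; heap: [0-3 ALLOC][4-14 ALLOC][15-41 FREE]
Op 7: c = malloc(6) -> c = 15; heap: [0-3 ALLOC][4-14 ALLOC][15-20 ALLOC][21-41 FREE]
Op 8: d = malloc(13) -> d = 21; heap: [0-3 ALLOC][4-14 ALLOC][15-20 ALLOC][21-33 ALLOC][34-41 FREE]
free(d): d = 21 -> block [21-33 ALLOC]; mark free, coalesce with adjacent free neighbors -> [0-3 ALLOC][4-14 ALLOC][15-20 ALLOC][21-41 FREE]

Answer: [0-3 ALLOC][4-14 ALLOC][15-20 ALLOC][21-41 FREE]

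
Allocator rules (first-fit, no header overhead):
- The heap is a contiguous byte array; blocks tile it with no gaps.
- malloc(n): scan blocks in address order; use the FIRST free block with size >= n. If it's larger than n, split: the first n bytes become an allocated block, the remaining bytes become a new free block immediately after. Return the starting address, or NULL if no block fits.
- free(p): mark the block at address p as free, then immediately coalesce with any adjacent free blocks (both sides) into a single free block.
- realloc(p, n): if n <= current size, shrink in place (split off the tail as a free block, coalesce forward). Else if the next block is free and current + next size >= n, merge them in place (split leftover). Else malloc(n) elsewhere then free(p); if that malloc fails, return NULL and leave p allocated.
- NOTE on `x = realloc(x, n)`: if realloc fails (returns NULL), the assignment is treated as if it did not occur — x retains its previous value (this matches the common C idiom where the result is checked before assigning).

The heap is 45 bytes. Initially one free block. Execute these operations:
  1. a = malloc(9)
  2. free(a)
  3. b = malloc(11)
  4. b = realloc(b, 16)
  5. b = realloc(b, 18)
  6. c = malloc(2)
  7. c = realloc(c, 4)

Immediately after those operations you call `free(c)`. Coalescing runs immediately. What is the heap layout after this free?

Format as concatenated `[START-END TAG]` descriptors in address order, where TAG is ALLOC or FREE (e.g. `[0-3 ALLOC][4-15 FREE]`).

Op 1: a = malloc(9) -> a = 0; heap: [0-8 ALLOC][9-44 FREE]
Op 2: free(a) -> (freed a); heap: [0-44 FREE]
Op 3: b = malloc(11) -> b = 0; heap: [0-10 ALLOC][11-44 FREE]
Op 4: b = realloc(b, 16) -> b = 0; heap: [0-15 ALLOC][16-44 FREE]
Op 5: b = realloc(b, 18) -> b = 0; heap: [0-17 ALLOC][18-44 FREE]
Op 6: c = malloc(2) -> c = 18; heap: [0-17 ALLOC][18-19 ALLOC][20-44 FREE]
Op 7: c = realloc(c, 4) -> c = 18; heap: [0-17 ALLOC][18-21 ALLOC][22-44 FREE]
free(c): c = 18 -> block [18-21 ALLOC]; mark free, coalesce with adjacent free neighbors -> [0-17 ALLOC][18-44 FREE]

Answer: [0-17 ALLOC][18-44 FREE]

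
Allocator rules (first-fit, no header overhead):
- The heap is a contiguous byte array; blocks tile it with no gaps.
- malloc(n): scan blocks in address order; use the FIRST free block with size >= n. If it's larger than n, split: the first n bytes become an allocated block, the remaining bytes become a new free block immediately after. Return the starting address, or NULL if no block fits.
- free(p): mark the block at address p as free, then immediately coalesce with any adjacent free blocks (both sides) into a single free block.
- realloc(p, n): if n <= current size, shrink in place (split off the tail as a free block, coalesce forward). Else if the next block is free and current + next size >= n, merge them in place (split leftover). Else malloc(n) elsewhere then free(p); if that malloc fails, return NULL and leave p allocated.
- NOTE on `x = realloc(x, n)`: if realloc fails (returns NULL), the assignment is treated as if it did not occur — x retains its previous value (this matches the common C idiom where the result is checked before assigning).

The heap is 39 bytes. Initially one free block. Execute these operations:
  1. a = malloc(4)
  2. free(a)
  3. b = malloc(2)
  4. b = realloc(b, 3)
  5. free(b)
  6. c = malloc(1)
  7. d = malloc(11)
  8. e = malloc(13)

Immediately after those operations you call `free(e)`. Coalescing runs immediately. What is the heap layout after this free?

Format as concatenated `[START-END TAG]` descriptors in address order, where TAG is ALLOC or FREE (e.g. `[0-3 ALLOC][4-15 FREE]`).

Answer: [0-0 ALLOC][1-11 ALLOC][12-38 FREE]

Derivation:
Op 1: a = malloc(4) -> a = 0; heap: [0-3 ALLOC][4-38 FREE]
Op 2: free(a) -> (freed a); heap: [0-38 FREE]
Op 3: b = malloc(2) -> b = 0; heap: [0-1 ALLOC][2-38 FREE]
Op 4: b = realloc(b, 3) -> b = 0; heap: [0-2 ALLOC][3-38 FREE]
Op 5: free(b) -> (freed b); heap: [0-38 FREE]
Op 6: c = malloc(1) -> c = 0; heap: [0-0 ALLOC][1-38 FREE]
Op 7: d = malloc(11) -> d = 1; heap: [0-0 ALLOC][1-11 ALLOC][12-38 FREE]
Op 8: e = malloc(13) -> e = 12; heap: [0-0 ALLOC][1-11 ALLOC][12-24 ALLOC][25-38 FREE]
free(e): e = 12 -> block [12-24 ALLOC]; mark free, coalesce with adjacent free neighbors -> [0-0 ALLOC][1-11 ALLOC][12-38 FREE]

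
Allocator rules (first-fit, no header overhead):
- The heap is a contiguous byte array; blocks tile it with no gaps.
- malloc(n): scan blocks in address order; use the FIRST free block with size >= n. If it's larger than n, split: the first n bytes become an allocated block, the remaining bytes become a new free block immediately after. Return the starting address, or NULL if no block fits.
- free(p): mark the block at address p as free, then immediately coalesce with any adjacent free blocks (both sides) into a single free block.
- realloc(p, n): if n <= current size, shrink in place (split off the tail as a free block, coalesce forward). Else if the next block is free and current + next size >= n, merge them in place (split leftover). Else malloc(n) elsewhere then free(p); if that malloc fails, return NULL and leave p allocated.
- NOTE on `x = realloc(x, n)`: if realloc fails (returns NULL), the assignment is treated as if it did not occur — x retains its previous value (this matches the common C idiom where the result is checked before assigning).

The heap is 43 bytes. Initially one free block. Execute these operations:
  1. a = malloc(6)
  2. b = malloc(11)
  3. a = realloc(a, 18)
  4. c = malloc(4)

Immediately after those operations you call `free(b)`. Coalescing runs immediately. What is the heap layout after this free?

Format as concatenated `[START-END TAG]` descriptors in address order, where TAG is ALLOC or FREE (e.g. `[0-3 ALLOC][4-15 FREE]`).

Op 1: a = malloc(6) -> a = 0; heap: [0-5 ALLOC][6-42 FREE]
Op 2: b = malloc(11) -> b = 6; heap: [0-5 ALLOC][6-16 ALLOC][17-42 FREE]
Op 3: a = realloc(a, 18) -> a = 17; heap: [0-5 FREE][6-16 ALLOC][17-34 ALLOC][35-42 FREE]
Op 4: c = malloc(4) -> c = 0; heap: [0-3 ALLOC][4-5 FREE][6-16 ALLOC][17-34 ALLOC][35-42 FREE]
free(b): b = 6 -> block [6-16 ALLOC]; mark free, coalesce with adjacent free neighbors -> [0-3 ALLOC][4-16 FREE][17-34 ALLOC][35-42 FREE]

Answer: [0-3 ALLOC][4-16 FREE][17-34 ALLOC][35-42 FREE]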